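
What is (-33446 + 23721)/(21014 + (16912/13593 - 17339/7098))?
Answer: -2978724710/6436128603 ≈ -0.46281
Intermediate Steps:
(-33446 + 23721)/(21014 + (16912/13593 - 17339/7098)) = -9725/(21014 + (16912*(1/13593) - 17339*1/7098)) = -9725/(21014 + (16912/13593 - 2477/1014)) = -9725/(21014 - 1835677/1531478) = -9725/32180643015/1531478 = -9725*1531478/32180643015 = -2978724710/6436128603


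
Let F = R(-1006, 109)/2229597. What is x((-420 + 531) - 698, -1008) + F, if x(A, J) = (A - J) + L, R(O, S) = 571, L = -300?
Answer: 269781808/2229597 ≈ 121.00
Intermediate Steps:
x(A, J) = -300 + A - J (x(A, J) = (A - J) - 300 = -300 + A - J)
F = 571/2229597 ≈ 0.00025610
x((-420 + 531) - 698, -1008) + F = (-300 + ((-420 + 531) - 698) - 1*(-1008)) + 571/2229597 = (-300 + (111 - 698) + 1008) + 571/2229597 = (-300 - 587 + 1008) + 571/2229597 = 121 + 571/2229597 = 269781808/2229597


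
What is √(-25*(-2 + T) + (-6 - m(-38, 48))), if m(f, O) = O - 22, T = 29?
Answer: I*√707 ≈ 26.589*I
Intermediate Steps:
m(f, O) = -22 + O
√(-25*(-2 + T) + (-6 - m(-38, 48))) = √(-25*(-2 + 29) + (-6 - (-22 + 48))) = √(-25*27 + (-6 - 1*26)) = √(-675 + (-6 - 26)) = √(-675 - 32) = √(-707) = I*√707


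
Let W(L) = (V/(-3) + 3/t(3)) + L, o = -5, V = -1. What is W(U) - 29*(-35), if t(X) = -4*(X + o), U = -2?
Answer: 24329/24 ≈ 1013.7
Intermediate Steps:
t(X) = 20 - 4*X (t(X) = -4*(X - 5) = -4*(-5 + X) = 20 - 4*X)
W(L) = 17/24 + L (W(L) = (-1/(-3) + 3/(20 - 4*3)) + L = (-1*(-1/3) + 3/(20 - 12)) + L = (1/3 + 3/8) + L = 17/24 + L)
W(U) - 29*(-35) = (17/24 - 2) - 29*(-35) = -31/24 + 1015 = 24329/24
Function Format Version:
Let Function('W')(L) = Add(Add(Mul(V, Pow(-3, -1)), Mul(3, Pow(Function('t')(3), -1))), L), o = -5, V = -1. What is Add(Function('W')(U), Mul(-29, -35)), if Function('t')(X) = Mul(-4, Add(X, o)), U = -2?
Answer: Rational(24329, 24) ≈ 1013.7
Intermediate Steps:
Function('t')(X) = Add(20, Mul(-4, X)) (Function('t')(X) = Mul(-4, Add(X, -5)) = Mul(-4, Add(-5, X)) = Add(20, Mul(-4, X)))
Function('W')(L) = Add(Rational(17, 24), L) (Function('W')(L) = Add(Add(Mul(-1, Pow(-3, -1)), Mul(3, Pow(Add(20, Mul(-4, 3)), -1))), L) = Add(Add(Mul(-1, Rational(-1, 3)), Mul(3, Pow(Add(20, -12), -1))), L) = Add(Add(Rational(1, 3), Mul(3, Pow(8, -1))), L) = Add(Add(Rational(1, 3), Mul(3, Rational(1, 8))), L) = Add(Add(Rational(1, 3), Rational(3, 8)), L) = Add(Rational(17, 24), L))
Add(Function('W')(U), Mul(-29, -35)) = Add(Add(Rational(17, 24), -2), Mul(-29, -35)) = Add(Rational(-31, 24), 1015) = Rational(24329, 24)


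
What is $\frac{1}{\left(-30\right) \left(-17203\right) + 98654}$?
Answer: $\frac{1}{614744} \approx 1.6267 \cdot 10^{-6}$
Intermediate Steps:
$\frac{1}{\left(-30\right) \left(-17203\right) + 98654} = \frac{1}{516090 + 98654} = \frac{1}{614744}$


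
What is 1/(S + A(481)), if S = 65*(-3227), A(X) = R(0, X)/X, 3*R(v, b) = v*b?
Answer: -1/209755 ≈ -4.7675e-6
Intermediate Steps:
R(v, b) = b*v/3 (R(v, b) = (v*b)/3 = (b*v)/3 = b*v/3)
A(X) = 0 (A(X) = ((⅓)*X*0)/X = 0/X = 0)
S = -209755
1/(S + A(481)) = 1/(-209755 + 0) = 1/(-209755) = -1/209755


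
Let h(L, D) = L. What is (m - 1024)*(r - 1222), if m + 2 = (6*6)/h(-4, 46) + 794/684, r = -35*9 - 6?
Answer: 545563139/342 ≈ 1.5952e+6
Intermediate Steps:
r = -321 (r = -315 - 6 = -321)
m = -3365/342 (m = -2 + ((6*6)/(-4) + 794/684) = -2 + (36*(-¼) + 794*(1/684)) = -2 + (-9 + 397/342) = -2 - 2681/342 = -3365/342 ≈ -9.8392)
(m - 1024)*(r - 1222) = (-3365/342 - 1024)*(-321 - 1222) = -353573/342*(-1543) = 545563139/342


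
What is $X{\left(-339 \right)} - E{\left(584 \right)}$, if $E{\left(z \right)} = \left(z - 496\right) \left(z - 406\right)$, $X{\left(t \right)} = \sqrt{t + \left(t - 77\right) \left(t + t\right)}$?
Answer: $-15664 + 3 \sqrt{31301} \approx -15133.0$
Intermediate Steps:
$X{\left(t \right)} = \sqrt{t + 2 t \left(-77 + t\right)}$ ($X{\left(t \right)} = \sqrt{t + \left(-77 + t\right) 2 t} = \sqrt{t + 2 t \left(-77 + t\right)}$)
$E{\left(z \right)} = \left(-496 + z\right) \left(-406 + z\right)$
$X{\left(-339 \right)} - E{\left(584 \right)} = \sqrt{- 339 \left(-153 + 2 \left(-339\right)\right)} - \left(201376 + 584^{2} - 526768\right) = \sqrt{- 339 \left(-153 - 678\right)} - \left(201376 + 341056 - 526768\right) = \sqrt{\left(-339\right) \left(-831\right)} - 15664 = \sqrt{281709} - 15664 = 3 \sqrt{31301} - 15664 = -15664 + 3 \sqrt{31301}$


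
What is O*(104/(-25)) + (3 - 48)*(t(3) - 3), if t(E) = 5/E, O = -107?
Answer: 12628/25 ≈ 505.12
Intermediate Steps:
O*(104/(-25)) + (3 - 48)*(t(3) - 3) = -11128/(-25) + (3 - 48)*(5/3 - 3) = -11128*(-1)/25 - 45*(5*(1/3) - 3) = -107*(-104/25) - 45*(5/3 - 3) = 11128/25 - 45*(-4/3) = 11128/25 + 60 = 12628/25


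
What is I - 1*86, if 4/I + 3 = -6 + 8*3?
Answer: -1286/15 ≈ -85.733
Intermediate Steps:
I = 4/15 (I = 4/(-3 + (-6 + 8*3)) = 4/(-3 + (-6 + 24)) = 4/(-3 + 18) = 4/15 ≈ 0.26667)
I - 1*86 = 4/15 - 1*86 = 4/15 - 86 = -1286/15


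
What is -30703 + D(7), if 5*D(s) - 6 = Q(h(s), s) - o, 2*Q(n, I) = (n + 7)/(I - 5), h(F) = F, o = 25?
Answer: -307061/10 ≈ -30706.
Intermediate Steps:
Q(n, I) = (7 + n)/(2*(-5 + I)) (Q(n, I) = ((n + 7)/(I - 5))/2 = ((7 + n)/(-5 + I))/2 = (7 + n)/(2*(-5 + I)))
D(s) = -19/5 + (7 + s)/(10*(-5 + s)) (D(s) = 6/5 + ((7 + s)/(2*(-5 + s)) - 1*25)/5 = 6/5 + ((7 + s)/(2*(-5 + s)) - 25)/5 = 6/5 + (-25 + (7 + s)/(2*(-5 + s)))/5 = 6/5 + (-5 + (7 + s)/(10*(-5 + s))) = -19/5 + (7 + s)/(10*(-5 + s)))
-30703 + D(7) = -30703 + (197 - 37*7)/(10*(-5 + 7)) = -30703 + (1/10)*(197 - 259)/2 = -30703 + (1/10)*(1/2)*(-62) = -30703 - 31/10 = -307061/10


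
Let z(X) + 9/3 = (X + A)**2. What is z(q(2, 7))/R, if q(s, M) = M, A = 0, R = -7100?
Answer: -23/3550 ≈ -0.0064789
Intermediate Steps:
z(X) = -3 + X**2 (z(X) = -3 + (X + 0)**2 = -3 + X**2)
z(q(2, 7))/R = (-3 + 7**2)/(-7100) = (-3 + 49)*(-1/7100) = 46*(-1/7100) = -23/3550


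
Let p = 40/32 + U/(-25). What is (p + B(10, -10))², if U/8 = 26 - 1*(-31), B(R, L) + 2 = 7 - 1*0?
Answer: 1437601/10000 ≈ 143.76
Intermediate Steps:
B(R, L) = 5 (B(R, L) = -2 + (7 - 1*0) = -2 + (7 + 0) = -2 + 7 = 5)
U = 456 (U = 8*(26 - 1*(-31)) = 8*(26 + 31) = 8*57 = 456)
p = -1699/100 (p = 40/32 + 456/(-25) = 40*(1/32) + 456*(-1/25) = 5/4 - 456/25 = -1699/100 ≈ -16.990)
(p + B(10, -10))² = (-1699/100 + 5)² = (-1199/100)² = 1437601/10000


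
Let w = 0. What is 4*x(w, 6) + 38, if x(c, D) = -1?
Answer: 34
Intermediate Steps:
4*x(w, 6) + 38 = 4*(-1) + 38 = -4 + 38 = 34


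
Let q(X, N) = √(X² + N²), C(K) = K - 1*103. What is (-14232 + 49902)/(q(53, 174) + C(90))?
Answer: 5945/422 + 5945*√33085/5486 ≈ 211.20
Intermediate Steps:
C(K) = -103 + K (C(K) = K - 103 = -103 + K)
q(X, N) = √(N² + X²)
(-14232 + 49902)/(q(53, 174) + C(90)) = (-14232 + 49902)/(√(174² + 53²) + (-103 + 90)) = 35670/(√(30276 + 2809) - 13) = 35670/(√33085 - 13) = 35670/(-13 + √33085)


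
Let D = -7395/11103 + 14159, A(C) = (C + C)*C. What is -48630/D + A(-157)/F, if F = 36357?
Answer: -1980152251849/952553290929 ≈ -2.0788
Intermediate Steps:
A(C) = 2*C**2 (A(C) = (2*C)*C = 2*C**2)
D = 52399994/3701 (D = -7395*1/11103 + 14159 = -2465/3701 + 14159 = 52399994/3701 ≈ 14158.)
-48630/D + A(-157)/F = -48630/52399994/3701 + (2*(-157)**2)/36357 = -48630*3701/52399994 + (2*24649)*(1/36357) = -89989815/26199997 + 49298*(1/36357) = -89989815/26199997 + 49298/36357 = -1980152251849/952553290929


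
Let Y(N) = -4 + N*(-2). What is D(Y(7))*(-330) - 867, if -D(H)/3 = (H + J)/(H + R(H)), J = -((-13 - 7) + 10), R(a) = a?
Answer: -647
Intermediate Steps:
Y(N) = -4 - 2*N
J = 10 (J = -(-20 + 10) = -1*(-10) = 10)
D(H) = -3*(10 + H)/(2*H) (D(H) = -3*(H + 10)/(H + H) = -3*(10 + H)/(2*H))
D(Y(7))*(-330) - 867 = (-3/2 - 15/(-4 - 2*7))*(-330) - 867 = (-3/2 - 15/(-4 - 14))*(-330) - 867 = (-3/2 - 15/(-18))*(-330) - 867 = (-3/2 - 15*(-1/18))*(-330) - 867 = (-3/2 + 5/6)*(-330) - 867 = -2/3*(-330) - 867 = 220 - 867 = -647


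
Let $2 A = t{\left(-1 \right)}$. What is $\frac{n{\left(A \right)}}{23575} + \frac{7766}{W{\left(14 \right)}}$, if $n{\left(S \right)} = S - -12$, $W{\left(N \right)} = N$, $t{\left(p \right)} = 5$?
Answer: $\frac{183083653}{330050} \approx 554.71$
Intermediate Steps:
$A = \frac{5}{2}$ ($A = \frac{1}{2} \cdot 5 = \frac{5}{2} \approx 2.5$)
$n{\left(S \right)} = 12 + S$ ($n{\left(S \right)} = S + 12 = 12 + S$)
$\frac{n{\left(A \right)}}{23575} + \frac{7766}{W{\left(14 \right)}} = \frac{12 + \frac{5}{2}}{23575} + \frac{7766}{14} = \frac{29}{2} \cdot \frac{1}{23575} + 7766 \cdot \frac{1}{14} = \frac{29}{47150} + \frac{3883}{7} = \frac{183083653}{330050}$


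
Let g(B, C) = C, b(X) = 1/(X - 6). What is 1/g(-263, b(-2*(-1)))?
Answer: -4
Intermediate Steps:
b(X) = 1/(-6 + X)
1/g(-263, b(-2*(-1))) = 1/(1/(-6 - 2*(-1))) = 1/(1/(-6 + 2)) = 1/(1/(-4)) = 1/(-¼) = -4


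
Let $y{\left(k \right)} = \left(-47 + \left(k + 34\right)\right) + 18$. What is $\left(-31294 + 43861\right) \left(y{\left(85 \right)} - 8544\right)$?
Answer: $-106241418$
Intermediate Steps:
$y{\left(k \right)} = 5 + k$ ($y{\left(k \right)} = \left(-47 + \left(34 + k\right)\right) + 18 = \left(-13 + k\right) + 18 = 5 + k$)
$\left(-31294 + 43861\right) \left(y{\left(85 \right)} - 8544\right) = \left(-31294 + 43861\right) \left(\left(5 + 85\right) - 8544\right) = 12567 \left(90 - 8544\right) = 12567 \left(-8454\right) = -106241418$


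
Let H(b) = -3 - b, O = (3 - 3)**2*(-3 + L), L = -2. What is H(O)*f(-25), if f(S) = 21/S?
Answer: 63/25 ≈ 2.5200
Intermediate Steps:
O = 0 (O = (3 - 3)**2*(-3 - 2) = 0**2*(-5) = 0*(-5) = 0)
H(O)*f(-25) = (-3 - 1*0)*(21/(-25)) = (-3 + 0)*(21*(-1/25)) = -3*(-21/25) = 63/25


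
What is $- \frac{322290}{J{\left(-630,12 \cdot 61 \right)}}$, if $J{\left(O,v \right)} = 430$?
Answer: $- \frac{32229}{43} \approx -749.51$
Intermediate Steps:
$- \frac{322290}{J{\left(-630,12 \cdot 61 \right)}} = - \frac{322290}{430} = \left(-322290\right) \frac{1}{430} = - \frac{32229}{43}$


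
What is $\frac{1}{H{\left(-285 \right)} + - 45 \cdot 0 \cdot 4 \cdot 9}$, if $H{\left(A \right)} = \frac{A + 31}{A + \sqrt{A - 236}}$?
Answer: $\frac{285}{254} - \frac{i \sqrt{521}}{254} \approx 1.122 - 0.089864 i$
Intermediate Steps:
$H{\left(A \right)} = \frac{31 + A}{A + \sqrt{-236 + A}}$
$\frac{1}{H{\left(-285 \right)} + - 45 \cdot 0 \cdot 4 \cdot 9} = \frac{1}{\frac{31 - 285}{-285 + \sqrt{-236 - 285}} + - 45 \cdot 0 \cdot 4 \cdot 9} = \frac{1}{\frac{1}{-285 + \sqrt{-521}} \left(-254\right) + \left(-45\right) 0 \cdot 9} = \frac{1}{\frac{1}{-285 + i \sqrt{521}} \left(-254\right) + 0 \cdot 9} = \frac{1}{- \frac{254}{-285 + i \sqrt{521}} + 0} = \frac{1}{\left(-254\right) \frac{1}{-285 + i \sqrt{521}}} = \frac{285}{254} - \frac{i \sqrt{521}}{254}$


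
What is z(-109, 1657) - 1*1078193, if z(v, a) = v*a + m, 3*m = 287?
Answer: -3776131/3 ≈ -1.2587e+6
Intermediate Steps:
m = 287/3 (m = (⅓)*287 = 287/3 ≈ 95.667)
z(v, a) = 287/3 + a*v (z(v, a) = v*a + 287/3 = a*v + 287/3 = 287/3 + a*v)
z(-109, 1657) - 1*1078193 = (287/3 + 1657*(-109)) - 1*1078193 = (287/3 - 180613) - 1078193 = -541552/3 - 1078193 = -3776131/3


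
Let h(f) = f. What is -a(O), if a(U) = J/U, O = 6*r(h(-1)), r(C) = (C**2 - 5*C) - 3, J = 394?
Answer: -197/9 ≈ -21.889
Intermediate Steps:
r(C) = -3 + C**2 - 5*C
O = 18 (O = 6*(-3 + (-1)**2 - 5*(-1)) = 6*(-3 + 1 + 5) = 6*3 = 18)
a(U) = 394/U
-a(O) = -394/18 = -1*197/9 = -197/9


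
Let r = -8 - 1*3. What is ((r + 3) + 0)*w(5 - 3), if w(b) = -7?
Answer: 56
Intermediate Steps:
r = -11 (r = -8 - 3 = -11)
((r + 3) + 0)*w(5 - 3) = ((-11 + 3) + 0)*(-7) = (-8 + 0)*(-7) = -8*(-7) = 56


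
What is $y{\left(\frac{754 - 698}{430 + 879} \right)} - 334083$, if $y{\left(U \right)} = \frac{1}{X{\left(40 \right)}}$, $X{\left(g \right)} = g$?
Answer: $- \frac{13363319}{40} \approx -3.3408 \cdot 10^{5}$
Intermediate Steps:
$y{\left(U \right)} = \frac{1}{40}$
$y{\left(\frac{754 - 698}{430 + 879} \right)} - 334083 = \frac{1}{40} - 334083 = - \frac{13363319}{40}$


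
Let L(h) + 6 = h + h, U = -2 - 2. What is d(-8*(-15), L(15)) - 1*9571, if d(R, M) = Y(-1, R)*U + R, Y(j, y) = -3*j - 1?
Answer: -9459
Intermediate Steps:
U = -4
L(h) = -6 + 2*h (L(h) = -6 + (h + h) = -6 + 2*h)
Y(j, y) = -1 - 3*j
d(R, M) = -8 + R (d(R, M) = (-1 - 3*(-1))*(-4) + R = (-1 + 3)*(-4) + R = 2*(-4) + R = -8 + R)
d(-8*(-15), L(15)) - 1*9571 = (-8 - 8*(-15)) - 1*9571 = (-8 + 120) - 9571 = 112 - 9571 = -9459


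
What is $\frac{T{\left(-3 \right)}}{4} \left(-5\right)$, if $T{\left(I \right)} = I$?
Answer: $\frac{15}{4} \approx 3.75$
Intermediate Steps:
$\frac{T{\left(-3 \right)}}{4} \left(-5\right) = - \frac{3}{4} \left(-5\right) = \left(-3\right) \frac{1}{4} \left(-5\right) = \left(- \frac{3}{4}\right) \left(-5\right) = \frac{15}{4}$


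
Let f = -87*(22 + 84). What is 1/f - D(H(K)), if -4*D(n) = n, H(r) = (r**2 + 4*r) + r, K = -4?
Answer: -9223/9222 ≈ -1.0001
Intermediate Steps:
f = -9222 (f = -87*106 = -9222)
H(r) = r**2 + 5*r
D(n) = -n/4
1/f - D(H(K)) = 1/(-9222) - (-1)*(-4*(5 - 4))/4 = -1/9222 - (-1)*(-4*1)/4 = -1/9222 - (-1)*(-4)/4 = -1/9222 - 1*1 = -1/9222 - 1 = -9223/9222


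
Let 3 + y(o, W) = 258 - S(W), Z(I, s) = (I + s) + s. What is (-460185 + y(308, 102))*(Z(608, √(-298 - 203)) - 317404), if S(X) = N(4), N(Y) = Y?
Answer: 145705251464 - 919868*I*√501 ≈ 1.4571e+11 - 2.0589e+7*I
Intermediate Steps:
S(X) = 4
Z(I, s) = I + 2*s
y(o, W) = 251 (y(o, W) = -3 + (258 - 1*4) = -3 + (258 - 4) = -3 + 254 = 251)
(-460185 + y(308, 102))*(Z(608, √(-298 - 203)) - 317404) = (-460185 + 251)*((608 + 2*√(-298 - 203)) - 317404) = -459934*((608 + 2*√(-501)) - 317404) = -459934*((608 + 2*(I*√501)) - 317404) = -459934*((608 + 2*I*√501) - 317404) = -459934*(-316796 + 2*I*√501) = 145705251464 - 919868*I*√501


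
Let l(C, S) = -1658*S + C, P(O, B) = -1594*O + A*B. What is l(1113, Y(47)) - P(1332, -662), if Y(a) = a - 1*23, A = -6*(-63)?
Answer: 2334765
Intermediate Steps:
A = 378
Y(a) = -23 + a (Y(a) = a - 23 = -23 + a)
P(O, B) = -1594*O + 378*B
l(C, S) = C - 1658*S
l(1113, Y(47)) - P(1332, -662) = (1113 - 1658*(-23 + 47)) - (-1594*1332 + 378*(-662)) = (1113 - 1658*24) - (-2123208 - 250236) = (1113 - 39792) - 1*(-2373444) = -38679 + 2373444 = 2334765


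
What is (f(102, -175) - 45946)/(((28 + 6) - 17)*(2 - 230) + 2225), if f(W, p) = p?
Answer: 46121/1651 ≈ 27.935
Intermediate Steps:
(f(102, -175) - 45946)/(((28 + 6) - 17)*(2 - 230) + 2225) = (-175 - 45946)/(((28 + 6) - 17)*(2 - 230) + 2225) = -46121/((34 - 17)*(-228) + 2225) = -46121/(17*(-228) + 2225) = -46121/(-3876 + 2225) = -46121/(-1651) = -46121*(-1/1651) = 46121/1651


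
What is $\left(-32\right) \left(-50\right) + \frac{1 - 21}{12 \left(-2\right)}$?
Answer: $\frac{9605}{6} \approx 1600.8$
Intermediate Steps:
$\left(-32\right) \left(-50\right) + \frac{1 - 21}{12 \left(-2\right)} = 1600 + \frac{1 - 21}{-24} = 1600 - - \frac{5}{6} = 1600 + \frac{5}{6} = \frac{9605}{6}$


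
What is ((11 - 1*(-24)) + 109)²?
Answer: 20736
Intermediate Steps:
((11 - 1*(-24)) + 109)² = ((11 + 24) + 109)² = (35 + 109)² = 144² = 20736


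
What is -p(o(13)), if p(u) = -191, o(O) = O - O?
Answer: 191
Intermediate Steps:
o(O) = 0
-p(o(13)) = -1*(-191) = 191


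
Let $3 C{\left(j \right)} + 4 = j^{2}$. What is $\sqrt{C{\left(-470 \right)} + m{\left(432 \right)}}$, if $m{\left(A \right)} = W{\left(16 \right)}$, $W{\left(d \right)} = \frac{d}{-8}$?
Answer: $\sqrt{73630} \approx 271.35$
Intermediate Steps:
$W{\left(d \right)} = - \frac{d}{8}$ ($W{\left(d \right)} = d \left(- \frac{1}{8}\right) = - \frac{d}{8}$)
$m{\left(A \right)} = -2$ ($m{\left(A \right)} = \left(- \frac{1}{8}\right) 16 = -2$)
$C{\left(j \right)} = - \frac{4}{3} + \frac{j^{2}}{3}$
$\sqrt{C{\left(-470 \right)} + m{\left(432 \right)}} = \sqrt{\left(- \frac{4}{3} + \frac{\left(-470\right)^{2}}{3}\right) - 2} = \sqrt{\left(- \frac{4}{3} + \frac{1}{3} \cdot 220900\right) - 2} = \sqrt{\left(- \frac{4}{3} + \frac{220900}{3}\right) - 2} = \sqrt{73632 - 2} = \sqrt{73630}$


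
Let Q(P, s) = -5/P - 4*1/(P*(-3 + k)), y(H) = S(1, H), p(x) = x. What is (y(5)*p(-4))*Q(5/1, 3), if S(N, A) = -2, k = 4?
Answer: -72/5 ≈ -14.400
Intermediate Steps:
y(H) = -2
Q(P, s) = -9/P (Q(P, s) = -5/P - 4*1/(P*(-3 + 4)) = -5/P - 4/P = -9/P)
(y(5)*p(-4))*Q(5/1, 3) = (-2*(-4))*(-9/(5/1)) = 8*(-9/(5*1)) = 8*(-9/5) = -72/5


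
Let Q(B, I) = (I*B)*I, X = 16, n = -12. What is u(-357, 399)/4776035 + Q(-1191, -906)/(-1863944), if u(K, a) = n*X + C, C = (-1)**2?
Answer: 7730341604489/14738844010 ≈ 524.49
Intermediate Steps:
C = 1
u(K, a) = -191 (u(K, a) = -12*16 + 1 = -192 + 1 = -191)
Q(B, I) = B*I**2 (Q(B, I) = (B*I)*I = B*I**2)
u(-357, 399)/4776035 + Q(-1191, -906)/(-1863944) = -191/4776035 - 1191*(-906)**2/(-1863944) = -191*1/4776035 - 1191*820836*(-1/1863944) = -191/4776035 - 977615676*(-1/1863944) = -191/4776035 + 1618569/3086 = 7730341604489/14738844010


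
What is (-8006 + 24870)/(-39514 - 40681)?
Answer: -16864/80195 ≈ -0.21029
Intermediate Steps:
(-8006 + 24870)/(-39514 - 40681) = 16864/(-80195) = 16864*(-1/80195) = -16864/80195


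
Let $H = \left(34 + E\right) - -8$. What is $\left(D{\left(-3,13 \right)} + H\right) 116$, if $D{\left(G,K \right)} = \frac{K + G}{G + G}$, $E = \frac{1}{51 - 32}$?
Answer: $\frac{267032}{57} \approx 4684.8$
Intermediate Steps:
$E = \frac{1}{19} \approx 0.052632$
$D{\left(G,K \right)} = \frac{G + K}{2 G}$
$H = \frac{799}{19}$ ($H = \left(34 + \frac{1}{19}\right) - -8 = \frac{647}{19} + 8 = \frac{799}{19} \approx 42.053$)
$\left(D{\left(-3,13 \right)} + H\right) 116 = \left(\frac{-3 + 13}{2 \left(-3\right)} + \frac{799}{19}\right) 116 = \left(\frac{1}{2} \left(- \frac{1}{3}\right) 10 + \frac{799}{19}\right) 116 = \left(- \frac{5}{3} + \frac{799}{19}\right) 116 = \frac{2302}{57} \cdot 116 = \frac{267032}{57}$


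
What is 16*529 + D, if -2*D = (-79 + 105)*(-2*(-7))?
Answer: 8282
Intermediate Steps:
D = -182 (D = -(-79 + 105)*(-2*(-7))/2 = -13*14 = -1/2*364 = -182)
16*529 + D = 16*529 - 182 = 8464 - 182 = 8282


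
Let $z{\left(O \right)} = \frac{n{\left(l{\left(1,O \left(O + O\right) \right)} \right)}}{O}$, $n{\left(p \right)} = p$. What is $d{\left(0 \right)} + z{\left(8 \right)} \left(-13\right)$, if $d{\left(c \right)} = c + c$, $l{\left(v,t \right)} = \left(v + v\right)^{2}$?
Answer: $- \frac{13}{2} \approx -6.5$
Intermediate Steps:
$l{\left(v,t \right)} = 4 v^{2}$ ($l{\left(v,t \right)} = \left(2 v\right)^{2} = 4 v^{2}$)
$d{\left(c \right)} = 2 c$
$z{\left(O \right)} = \frac{4}{O}$ ($z{\left(O \right)} = \frac{4 \cdot 1^{2}}{O} = \frac{4 \cdot 1}{O} = \frac{4}{O}$)
$d{\left(0 \right)} + z{\left(8 \right)} \left(-13\right) = 2 \cdot 0 + \frac{4}{8} \left(-13\right) = 0 + 4 \cdot \frac{1}{8} \left(-13\right) = 0 + \frac{1}{2} \left(-13\right) = 0 - \frac{13}{2} = - \frac{13}{2}$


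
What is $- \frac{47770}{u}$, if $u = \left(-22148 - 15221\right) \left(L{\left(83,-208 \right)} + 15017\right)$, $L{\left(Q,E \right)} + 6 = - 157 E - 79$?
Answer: $\frac{23885}{889157986} \approx 2.6862 \cdot 10^{-5}$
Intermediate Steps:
$L{\left(Q,E \right)} = -85 - 157 E$ ($L{\left(Q,E \right)} = -6 - \left(79 + 157 E\right) = -85 - 157 E$)
$u = -1778315972$ ($u = \left(-22148 - 15221\right) \left(\left(-85 - -32656\right) + 15017\right) = - 37369 \left(\left(-85 + 32656\right) + 15017\right) = - 37369 \left(32571 + 15017\right) = \left(-37369\right) 47588 = -1778315972$)
$- \frac{47770}{u} = - \frac{47770}{-1778315972} = \left(-47770\right) \left(- \frac{1}{1778315972}\right) = \frac{23885}{889157986}$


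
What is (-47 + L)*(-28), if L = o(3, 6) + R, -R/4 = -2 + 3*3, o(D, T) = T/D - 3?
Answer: 2128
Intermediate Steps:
o(D, T) = -3 + T/D (o(D, T) = T/D - 3 = -3 + T/D)
R = -28 (R = -4*(-2 + 3*3) = -4*(-2 + 9) = -4*7 = -28)
L = -29 (L = (-3 + 6/3) - 28 = (-3 + 6*(⅓)) - 28 = (-3 + 2) - 28 = -1 - 28 = -29)
(-47 + L)*(-28) = (-47 - 29)*(-28) = -76*(-28) = 2128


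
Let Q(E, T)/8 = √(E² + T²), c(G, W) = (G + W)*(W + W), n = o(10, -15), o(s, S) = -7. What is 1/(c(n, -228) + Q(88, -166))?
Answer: 2679/287025160 - √353/143512580 ≈ 9.2028e-6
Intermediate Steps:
n = -7
c(G, W) = 2*W*(G + W) (c(G, W) = (G + W)*(2*W) = 2*W*(G + W))
Q(E, T) = 8*√(E² + T²)
1/(c(n, -228) + Q(88, -166)) = 1/(2*(-228)*(-7 - 228) + 8*√(88² + (-166)²)) = 1/(2*(-228)*(-235) + 8*√(7744 + 27556)) = 1/(107160 + 8*√35300) = 1/(107160 + 8*(10*√353)) = 1/(107160 + 80*√353)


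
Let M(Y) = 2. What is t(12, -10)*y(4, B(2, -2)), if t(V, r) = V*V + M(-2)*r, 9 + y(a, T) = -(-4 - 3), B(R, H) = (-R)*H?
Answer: -248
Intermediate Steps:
B(R, H) = -H*R
y(a, T) = -2 (y(a, T) = -9 - (-4 - 3) = -9 - 1*(-7) = -9 + 7 = -2)
t(V, r) = V² + 2*r (t(V, r) = V*V + 2*r = V² + 2*r)
t(12, -10)*y(4, B(2, -2)) = (12² + 2*(-10))*(-2) = (144 - 20)*(-2) = 124*(-2) = -248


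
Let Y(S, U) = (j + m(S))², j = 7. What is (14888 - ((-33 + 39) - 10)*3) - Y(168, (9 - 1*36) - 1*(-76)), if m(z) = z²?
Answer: -796974461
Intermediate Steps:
Y(S, U) = (7 + S²)²
(14888 - ((-33 + 39) - 10)*3) - Y(168, (9 - 1*36) - 1*(-76)) = (14888 - ((-33 + 39) - 10)*3) - (7 + 168²)² = (14888 - (6 - 10)*3) - (7 + 28224)² = (14888 - (-4)*3) - 1*28231² = (14888 - 1*(-12)) - 1*796989361 = (14888 + 12) - 796989361 = 14900 - 796989361 = -796974461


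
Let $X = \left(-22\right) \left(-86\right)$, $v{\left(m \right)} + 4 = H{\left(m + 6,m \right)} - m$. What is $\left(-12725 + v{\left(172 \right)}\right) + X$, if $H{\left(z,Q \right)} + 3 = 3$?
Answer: $-11009$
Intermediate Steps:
$H{\left(z,Q \right)} = 0$ ($H{\left(z,Q \right)} = -3 + 3 = 0$)
$v{\left(m \right)} = -4 - m$ ($v{\left(m \right)} = -4 + \left(0 - m\right) = -4 - m$)
$X = 1892$
$\left(-12725 + v{\left(172 \right)}\right) + X = \left(-12725 - 176\right) + 1892 = -12901 + 1892 = -11009$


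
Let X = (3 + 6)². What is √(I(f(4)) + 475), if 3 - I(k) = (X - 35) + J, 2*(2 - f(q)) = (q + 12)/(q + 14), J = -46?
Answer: √478 ≈ 21.863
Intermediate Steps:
X = 81 (X = 9² = 81)
f(q) = 2 - (12 + q)/(2*(14 + q)) (f(q) = 2 - (q + 12)/(2*(q + 14)) = 2 - (12 + q)/(2*(14 + q)))
I(k) = 3 (I(k) = 3 - ((81 - 35) - 46) = 3 - (46 - 46) = 3 - 1*0 = 3 + 0 = 3)
√(I(f(4)) + 475) = √(3 + 475) = √478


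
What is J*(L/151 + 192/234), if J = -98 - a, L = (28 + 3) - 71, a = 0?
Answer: -320656/5889 ≈ -54.450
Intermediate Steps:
L = -40 (L = 31 - 71 = -40)
J = -98 (J = -98 - 1*0 = -98 + 0 = -98)
J*(L/151 + 192/234) = -98*(-40/151 + 192/234) = -98*(-40*1/151 + 192*(1/234)) = -98*(-40/151 + 32/39) = -98*3272/5889 = -320656/5889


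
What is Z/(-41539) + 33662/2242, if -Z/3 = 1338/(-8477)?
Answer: 5926629939899/394733361463 ≈ 15.014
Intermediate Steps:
Z = 4014/8477 (Z = -4014/(-8477) = -4014*(-1)/8477 = -3*(-1338/8477) = 4014/8477 ≈ 0.47352)
Z/(-41539) + 33662/2242 = (4014/8477)/(-41539) + 33662/2242 = (4014/8477)*(-1/41539) + 33662*(1/2242) = -4014/352126103 + 16831/1121 = 5926629939899/394733361463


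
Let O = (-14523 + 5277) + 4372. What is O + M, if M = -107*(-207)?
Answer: 17275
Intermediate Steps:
O = -4874 (O = -9246 + 4372 = -4874)
M = 22149
O + M = -4874 + 22149 = 17275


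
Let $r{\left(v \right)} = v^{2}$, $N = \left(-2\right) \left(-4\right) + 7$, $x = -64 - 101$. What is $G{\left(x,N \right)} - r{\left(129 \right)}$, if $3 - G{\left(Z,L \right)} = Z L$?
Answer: $-14163$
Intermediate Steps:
$x = -165$
$N = 15$ ($N = 8 + 7 = 15$)
$G{\left(Z,L \right)} = 3 - L Z$ ($G{\left(Z,L \right)} = 3 - Z L = 3 - L Z$)
$G{\left(x,N \right)} - r{\left(129 \right)} = \left(3 - 15 \left(-165\right)\right) - 129^{2} = \left(3 + 2475\right) - 16641 = 2478 - 16641 = -14163$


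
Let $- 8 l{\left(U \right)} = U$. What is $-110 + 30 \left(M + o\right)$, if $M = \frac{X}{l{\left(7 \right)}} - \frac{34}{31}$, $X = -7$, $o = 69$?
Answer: $\frac{67180}{31} \approx 2167.1$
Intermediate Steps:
$l{\left(U \right)} = - \frac{U}{8}$
$M = \frac{214}{31}$ ($M = - \frac{7}{\left(- \frac{1}{8}\right) 7} - \frac{34}{31} = - \frac{7}{- \frac{7}{8}} - \frac{34}{31} = \left(-7\right) \left(- \frac{8}{7}\right) - \frac{34}{31} = 8 - \frac{34}{31} = \frac{214}{31} \approx 6.9032$)
$-110 + 30 \left(M + o\right) = -110 + 30 \left(\frac{214}{31} + 69\right) = -110 + 30 \cdot \frac{2353}{31} = -110 + \frac{70590}{31} = \frac{67180}{31}$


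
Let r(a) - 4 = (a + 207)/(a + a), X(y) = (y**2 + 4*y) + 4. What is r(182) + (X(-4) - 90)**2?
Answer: 2693989/364 ≈ 7401.1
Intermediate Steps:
X(y) = 4 + y**2 + 4*y
r(a) = 4 + (207 + a)/(2*a) (r(a) = 4 + (a + 207)/(a + a) = 4 + (207 + a)/((2*a)) = 4 + (207 + a)*(1/(2*a)) = 4 + (207 + a)/(2*a))
r(182) + (X(-4) - 90)**2 = (9/2)*(23 + 182)/182 + ((4 + (-4)**2 + 4*(-4)) - 90)**2 = (9/2)*(1/182)*205 + ((4 + 16 - 16) - 90)**2 = 1845/364 + (4 - 90)**2 = 1845/364 + (-86)**2 = 1845/364 + 7396 = 2693989/364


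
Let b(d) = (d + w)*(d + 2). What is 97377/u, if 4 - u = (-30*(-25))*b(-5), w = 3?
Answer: -97377/4496 ≈ -21.659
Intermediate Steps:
b(d) = (2 + d)*(3 + d) (b(d) = (d + 3)*(d + 2) = (3 + d)*(2 + d) = (2 + d)*(3 + d))
u = -4496 (u = 4 - (-30*(-25))*(6 + (-5)**2 + 5*(-5)) = 4 - 750*(6 + 25 - 25) = 4 - 750*6 = 4 - 1*4500 = 4 - 4500 = -4496)
97377/u = 97377/(-4496) = 97377*(-1/4496) = -97377/4496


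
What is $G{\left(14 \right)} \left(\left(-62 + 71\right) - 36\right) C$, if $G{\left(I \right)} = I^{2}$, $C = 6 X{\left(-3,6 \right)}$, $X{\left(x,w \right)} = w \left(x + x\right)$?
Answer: $1143072$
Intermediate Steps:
$X{\left(x,w \right)} = 2 w x$ ($X{\left(x,w \right)} = w 2 x = 2 w x$)
$C = -216$ ($C = 6 \cdot 2 \cdot 6 \left(-3\right) = 6 \left(-36\right) = -216$)
$G{\left(14 \right)} \left(\left(-62 + 71\right) - 36\right) C = 14^{2} \left(\left(-62 + 71\right) - 36\right) \left(-216\right) = 196 \left(9 - 36\right) \left(-216\right) = 196 \left(-27\right) \left(-216\right) = \left(-5292\right) \left(-216\right) = 1143072$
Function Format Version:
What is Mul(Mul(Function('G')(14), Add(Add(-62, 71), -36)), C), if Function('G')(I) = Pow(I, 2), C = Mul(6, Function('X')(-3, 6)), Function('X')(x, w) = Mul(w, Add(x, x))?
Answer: 1143072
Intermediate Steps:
Function('X')(x, w) = Mul(2, w, x) (Function('X')(x, w) = Mul(w, Mul(2, x)) = Mul(2, w, x))
C = -216 (C = Mul(6, Mul(2, 6, -3)) = Mul(6, -36) = -216)
Mul(Mul(Function('G')(14), Add(Add(-62, 71), -36)), C) = Mul(Mul(Pow(14, 2), Add(Add(-62, 71), -36)), -216) = Mul(Mul(196, Add(9, -36)), -216) = Mul(Mul(196, -27), -216) = Mul(-5292, -216) = 1143072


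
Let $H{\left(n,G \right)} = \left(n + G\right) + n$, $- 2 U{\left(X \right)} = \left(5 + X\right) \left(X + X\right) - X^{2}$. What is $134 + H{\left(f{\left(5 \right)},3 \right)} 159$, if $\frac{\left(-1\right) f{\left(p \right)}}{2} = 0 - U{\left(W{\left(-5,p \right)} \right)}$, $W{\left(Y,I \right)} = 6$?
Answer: $-29917$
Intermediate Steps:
$U{\left(X \right)} = \frac{X^{2}}{2} - X \left(5 + X\right)$ ($U{\left(X \right)} = - \frac{\left(5 + X\right) \left(X + X\right) - X^{2}}{2} = - \frac{\left(5 + X\right) 2 X - X^{2}}{2} = - \frac{2 X \left(5 + X\right) - X^{2}}{2} = - \frac{- X^{2} + 2 X \left(5 + X\right)}{2} = \frac{X^{2}}{2} - X \left(5 + X\right)$)
$f{\left(p \right)} = -96$ ($f{\left(p \right)} = - 2 \left(0 - \left(- \frac{1}{2}\right) 6 \left(10 + 6\right)\right) = - 2 \left(0 - \left(- \frac{1}{2}\right) 6 \cdot 16\right) = - 2 \left(0 - -48\right) = - 2 \left(0 + 48\right) = \left(-2\right) 48 = -96$)
$H{\left(n,G \right)} = G + 2 n$ ($H{\left(n,G \right)} = \left(G + n\right) + n = G + 2 n$)
$134 + H{\left(f{\left(5 \right)},3 \right)} 159 = 134 + \left(3 + 2 \left(-96\right)\right) 159 = 134 + \left(3 - 192\right) 159 = 134 - 30051 = -29917$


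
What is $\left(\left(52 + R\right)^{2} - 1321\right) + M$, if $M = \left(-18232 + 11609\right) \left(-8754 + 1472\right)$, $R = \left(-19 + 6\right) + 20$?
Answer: $48230846$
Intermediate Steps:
$R = 7$ ($R = -13 + 20 = 7$)
$M = 48228686$ ($M = \left(-6623\right) \left(-7282\right) = 48228686$)
$\left(\left(52 + R\right)^{2} - 1321\right) + M = \left(\left(52 + 7\right)^{2} - 1321\right) + 48228686 = \left(59^{2} - 1321\right) + 48228686 = \left(3481 - 1321\right) + 48228686 = 2160 + 48228686 = 48230846$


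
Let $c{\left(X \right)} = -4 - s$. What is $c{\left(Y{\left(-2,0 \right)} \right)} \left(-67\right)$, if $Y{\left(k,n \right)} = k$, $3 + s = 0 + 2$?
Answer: $201$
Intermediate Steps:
$s = -1$ ($s = -3 + \left(0 + 2\right) = -3 + 2 = -1$)
$c{\left(X \right)} = -3$ ($c{\left(X \right)} = -4 - -1 = -4 + 1 = -3$)
$c{\left(Y{\left(-2,0 \right)} \right)} \left(-67\right) = \left(-3\right) \left(-67\right) = 201$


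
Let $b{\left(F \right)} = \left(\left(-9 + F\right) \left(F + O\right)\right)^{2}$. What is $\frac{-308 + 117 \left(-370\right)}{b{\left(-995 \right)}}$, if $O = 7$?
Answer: $- \frac{21799}{491984385152} \approx -4.4308 \cdot 10^{-8}$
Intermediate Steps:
$b{\left(F \right)} = \left(-9 + F\right)^{2} \left(7 + F\right)^{2}$ ($b{\left(F \right)} = \left(\left(-9 + F\right) \left(F + 7\right)\right)^{2} = \left(\left(-9 + F\right) \left(7 + F\right)\right)^{2} = \left(-9 + F\right)^{2} \left(7 + F\right)^{2}$)
$\frac{-308 + 117 \left(-370\right)}{b{\left(-995 \right)}} = \frac{-308 + 117 \left(-370\right)}{\left(-9 - 995\right)^{2} \left(7 - 995\right)^{2}} = \frac{-308 - 43290}{\left(-1004\right)^{2} \left(-988\right)^{2}} = - \frac{43598}{1008016 \cdot 976144} = - \frac{43598}{983968770304} = \left(-43598\right) \frac{1}{983968770304} = - \frac{21799}{491984385152}$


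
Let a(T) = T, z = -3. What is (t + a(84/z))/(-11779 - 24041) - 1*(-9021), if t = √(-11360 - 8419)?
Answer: 80783062/8955 - I*√19779/35820 ≈ 9021.0 - 0.0039262*I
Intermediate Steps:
t = I*√19779 (t = √(-19779) = I*√19779 ≈ 140.64*I)
(t + a(84/z))/(-11779 - 24041) - 1*(-9021) = (I*√19779 + 84/(-3))/(-11779 - 24041) - 1*(-9021) = (I*√19779 + 84*(-⅓))/(-35820) + 9021 = (I*√19779 - 28)*(-1/35820) + 9021 = (-28 + I*√19779)*(-1/35820) + 9021 = (7/8955 - I*√19779/35820) + 9021 = 80783062/8955 - I*√19779/35820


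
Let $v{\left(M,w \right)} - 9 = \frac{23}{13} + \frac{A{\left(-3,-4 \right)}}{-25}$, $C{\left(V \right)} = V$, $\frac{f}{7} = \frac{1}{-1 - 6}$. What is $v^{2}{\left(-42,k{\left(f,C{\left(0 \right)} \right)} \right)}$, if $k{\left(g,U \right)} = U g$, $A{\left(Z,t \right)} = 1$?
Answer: $\frac{12159169}{105625} \approx 115.12$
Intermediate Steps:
$f = -1$ ($f = \frac{7}{-1 - 6} = \frac{7}{-7} = 7 \left(- \frac{1}{7}\right) = -1$)
$v{\left(M,w \right)} = \frac{3487}{325}$ ($v{\left(M,w \right)} = 9 + \left(\frac{23}{13} + 1 \frac{1}{-25}\right) = 9 + \left(23 \cdot \frac{1}{13} + 1 \left(- \frac{1}{25}\right)\right) = 9 + \left(\frac{23}{13} - \frac{1}{25}\right) = 9 + \frac{562}{325} = \frac{3487}{325}$)
$v^{2}{\left(-42,k{\left(f,C{\left(0 \right)} \right)} \right)} = \left(\frac{3487}{325}\right)^{2} = \frac{12159169}{105625}$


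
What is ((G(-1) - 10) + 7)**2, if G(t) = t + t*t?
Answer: 9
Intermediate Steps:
G(t) = t + t**2
((G(-1) - 10) + 7)**2 = ((-(1 - 1) - 10) + 7)**2 = ((-1*0 - 10) + 7)**2 = ((0 - 10) + 7)**2 = (-10 + 7)**2 = (-3)**2 = 9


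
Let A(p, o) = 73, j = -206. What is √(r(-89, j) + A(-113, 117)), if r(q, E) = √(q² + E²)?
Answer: √(73 + √50357) ≈ 17.245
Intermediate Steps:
r(q, E) = √(E² + q²)
√(r(-89, j) + A(-113, 117)) = √(√((-206)² + (-89)²) + 73) = √(√(42436 + 7921) + 73) = √(√50357 + 73) = √(73 + √50357)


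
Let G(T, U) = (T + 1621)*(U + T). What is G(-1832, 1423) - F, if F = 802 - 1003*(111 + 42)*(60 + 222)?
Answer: 43360935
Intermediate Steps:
F = -43274636 (F = 802 - 153459*282 = 802 - 1003*43146 = 802 - 43275438 = -43274636)
G(T, U) = (1621 + T)*(T + U)
G(-1832, 1423) - F = ((-1832)² + 1621*(-1832) + 1621*1423 - 1832*1423) - 1*(-43274636) = (3356224 - 2969672 + 2306683 - 2606936) + 43274636 = 86299 + 43274636 = 43360935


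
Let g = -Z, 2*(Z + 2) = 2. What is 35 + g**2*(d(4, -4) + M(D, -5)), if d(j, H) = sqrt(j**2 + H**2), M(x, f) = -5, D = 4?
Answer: 30 + 4*sqrt(2) ≈ 35.657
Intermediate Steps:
Z = -1 (Z = -2 + (1/2)*2 = -2 + 1 = -1)
d(j, H) = sqrt(H**2 + j**2)
g = 1 (g = -1*(-1) = 1)
35 + g**2*(d(4, -4) + M(D, -5)) = 35 + 1**2*(sqrt((-4)**2 + 4**2) - 5) = 35 + 1*(sqrt(16 + 16) - 5) = 35 + 1*(sqrt(32) - 5) = 35 + 1*(4*sqrt(2) - 5) = 35 + 1*(-5 + 4*sqrt(2)) = 35 + (-5 + 4*sqrt(2)) = 30 + 4*sqrt(2)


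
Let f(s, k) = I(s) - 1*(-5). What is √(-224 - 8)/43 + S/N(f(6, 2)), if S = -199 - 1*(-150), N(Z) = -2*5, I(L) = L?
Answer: 49/10 + 2*I*√58/43 ≈ 4.9 + 0.35422*I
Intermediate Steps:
f(s, k) = 5 + s (f(s, k) = s - 1*(-5) = s + 5 = 5 + s)
N(Z) = -10
S = -49 (S = -199 + 150 = -49)
√(-224 - 8)/43 + S/N(f(6, 2)) = √(-224 - 8)/43 - 49/(-10) = √(-232)*(1/43) - 49*(-⅒) = (2*I*√58)*(1/43) + 49/10 = 2*I*√58/43 + 49/10 = 49/10 + 2*I*√58/43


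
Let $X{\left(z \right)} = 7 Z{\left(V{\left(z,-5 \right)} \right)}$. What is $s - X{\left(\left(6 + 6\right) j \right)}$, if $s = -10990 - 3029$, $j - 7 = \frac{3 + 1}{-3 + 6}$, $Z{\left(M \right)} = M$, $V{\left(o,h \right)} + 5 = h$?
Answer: $-13949$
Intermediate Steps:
$V{\left(o,h \right)} = -5 + h$
$j = \frac{25}{3}$ ($j = 7 + \frac{3 + 1}{-3 + 6} = 7 + \frac{4}{3} = \frac{25}{3} \approx 8.3333$)
$X{\left(z \right)} = -70$ ($X{\left(z \right)} = 7 \left(-5 - 5\right) = 7 \left(-10\right) = -70$)
$s = -14019$ ($s = -10990 - 3029 = -14019$)
$s - X{\left(\left(6 + 6\right) j \right)} = -14019 - -70 = -14019 + 70 = -13949$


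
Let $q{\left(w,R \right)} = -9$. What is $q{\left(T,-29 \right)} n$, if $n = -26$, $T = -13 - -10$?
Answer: $234$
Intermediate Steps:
$T = -3$ ($T = -13 + 10 = -3$)
$q{\left(T,-29 \right)} n = \left(-9\right) \left(-26\right) = 234$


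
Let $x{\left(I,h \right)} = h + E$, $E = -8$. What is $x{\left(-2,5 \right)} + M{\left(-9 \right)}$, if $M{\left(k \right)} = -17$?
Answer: $-20$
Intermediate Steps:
$x{\left(I,h \right)} = -8 + h$ ($x{\left(I,h \right)} = h - 8 = -8 + h$)
$x{\left(-2,5 \right)} + M{\left(-9 \right)} = \left(-8 + 5\right) - 17 = -3 - 17 = -20$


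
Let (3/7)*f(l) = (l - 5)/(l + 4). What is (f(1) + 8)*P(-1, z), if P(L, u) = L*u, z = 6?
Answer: -184/5 ≈ -36.800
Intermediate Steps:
f(l) = 7*(-5 + l)/(3*(4 + l)) (f(l) = 7*((l - 5)/(l + 4))/3 = 7*((-5 + l)/(4 + l))/3 = 7*(-5 + l)/(3*(4 + l)))
(f(1) + 8)*P(-1, z) = (7*(-5 + 1)/(3*(4 + 1)) + 8)*(-1*6) = ((7/3)*(-4)/5 + 8)*(-6) = ((7/3)*(⅕)*(-4) + 8)*(-6) = (-28/15 + 8)*(-6) = (92/15)*(-6) = -184/5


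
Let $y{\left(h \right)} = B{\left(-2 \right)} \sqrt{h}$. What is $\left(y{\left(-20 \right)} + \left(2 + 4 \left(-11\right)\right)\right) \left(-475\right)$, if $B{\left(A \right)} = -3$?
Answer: $19950 + 2850 i \sqrt{5} \approx 19950.0 + 6372.8 i$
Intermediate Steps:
$y{\left(h \right)} = - 3 \sqrt{h}$
$\left(y{\left(-20 \right)} + \left(2 + 4 \left(-11\right)\right)\right) \left(-475\right) = \left(- 3 \sqrt{-20} + \left(2 + 4 \left(-11\right)\right)\right) \left(-475\right) = \left(- 3 \cdot 2 i \sqrt{5} + \left(2 - 44\right)\right) \left(-475\right) = \left(- 6 i \sqrt{5} - 42\right) \left(-475\right) = \left(-42 - 6 i \sqrt{5}\right) \left(-475\right) = 19950 + 2850 i \sqrt{5}$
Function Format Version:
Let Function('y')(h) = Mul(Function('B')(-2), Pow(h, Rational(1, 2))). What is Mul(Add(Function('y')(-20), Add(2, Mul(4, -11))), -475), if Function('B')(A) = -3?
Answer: Add(19950, Mul(2850, I, Pow(5, Rational(1, 2)))) ≈ Add(19950., Mul(6372.8, I))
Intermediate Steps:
Function('y')(h) = Mul(-3, Pow(h, Rational(1, 2)))
Mul(Add(Function('y')(-20), Add(2, Mul(4, -11))), -475) = Mul(Add(Mul(-3, Pow(-20, Rational(1, 2))), Add(2, Mul(4, -11))), -475) = Mul(Add(Mul(-3, Mul(2, I, Pow(5, Rational(1, 2)))), Add(2, -44)), -475) = Mul(Add(Mul(-6, I, Pow(5, Rational(1, 2))), -42), -475) = Mul(Add(-42, Mul(-6, I, Pow(5, Rational(1, 2)))), -475) = Add(19950, Mul(2850, I, Pow(5, Rational(1, 2))))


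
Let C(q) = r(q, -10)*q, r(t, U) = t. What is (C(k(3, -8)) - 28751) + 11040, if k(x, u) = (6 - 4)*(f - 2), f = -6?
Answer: -17455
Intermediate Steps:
k(x, u) = -16 (k(x, u) = (6 - 4)*(-6 - 2) = 2*(-8) = -16)
C(q) = q² (C(q) = q*q = q²)
(C(k(3, -8)) - 28751) + 11040 = ((-16)² - 28751) + 11040 = (256 - 28751) + 11040 = -28495 + 11040 = -17455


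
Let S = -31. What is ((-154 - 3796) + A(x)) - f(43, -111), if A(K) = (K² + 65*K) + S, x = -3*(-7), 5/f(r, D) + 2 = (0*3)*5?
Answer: -4345/2 ≈ -2172.5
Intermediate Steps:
f(r, D) = -5/2 (f(r, D) = 5/(-2 + (0*3)*5) = 5/(-2 + 0*5) = 5/(-2 + 0) = 5/(-2) = 5*(-½) = -5/2)
x = 21
A(K) = -31 + K² + 65*K (A(K) = (K² + 65*K) - 31 = -31 + K² + 65*K)
((-154 - 3796) + A(x)) - f(43, -111) = ((-154 - 3796) + (-31 + 21² + 65*21)) - 1*(-5/2) = (-3950 + (-31 + 441 + 1365)) + 5/2 = (-3950 + 1775) + 5/2 = -2175 + 5/2 = -4345/2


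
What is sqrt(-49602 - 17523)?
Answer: 5*I*sqrt(2685) ≈ 259.08*I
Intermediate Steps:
sqrt(-49602 - 17523) = sqrt(-67125) = 5*I*sqrt(2685)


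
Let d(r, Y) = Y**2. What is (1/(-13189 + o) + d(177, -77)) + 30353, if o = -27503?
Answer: 1476387143/40692 ≈ 36282.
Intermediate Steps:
(1/(-13189 + o) + d(177, -77)) + 30353 = (1/(-13189 - 27503) + (-77)**2) + 30353 = (1/(-40692) + 5929) + 30353 = (-1/40692 + 5929) + 30353 = 241262867/40692 + 30353 = 1476387143/40692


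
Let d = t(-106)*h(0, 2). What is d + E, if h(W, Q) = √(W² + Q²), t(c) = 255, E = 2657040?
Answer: 2657550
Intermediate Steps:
h(W, Q) = √(Q² + W²)
d = 510 (d = 255*√(2² + 0²) = 255*√(4 + 0) = 255*√4 = 255*2 = 510)
d + E = 510 + 2657040 = 2657550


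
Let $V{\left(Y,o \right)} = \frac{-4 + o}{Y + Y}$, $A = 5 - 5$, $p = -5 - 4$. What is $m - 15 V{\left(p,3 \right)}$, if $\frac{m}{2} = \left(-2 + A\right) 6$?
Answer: $- \frac{149}{6} \approx -24.833$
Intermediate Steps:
$p = -9$ ($p = -5 - 4 = -9$)
$A = 0$ ($A = 5 - 5 = 0$)
$V{\left(Y,o \right)} = \frac{-4 + o}{2 Y}$
$m = -24$ ($m = 2 \left(-2 + 0\right) 6 = 2 \left(\left(-2\right) 6\right) = 2 \left(-12\right) = -24$)
$m - 15 V{\left(p,3 \right)} = -24 - 15 \frac{-4 + 3}{2 \left(-9\right)} = -24 - 15 \cdot \frac{1}{2} \left(- \frac{1}{9}\right) \left(-1\right) = -24 - \frac{5}{6} = - \frac{149}{6}$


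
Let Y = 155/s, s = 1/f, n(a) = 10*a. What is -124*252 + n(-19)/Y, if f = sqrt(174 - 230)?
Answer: -31248 + 19*I*sqrt(14)/434 ≈ -31248.0 + 0.16381*I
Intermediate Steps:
f = 2*I*sqrt(14) (f = sqrt(-56) = 2*I*sqrt(14) ≈ 7.4833*I)
s = -I*sqrt(14)/28 (s = 1/(2*I*sqrt(14)) = -I*sqrt(14)/28 ≈ -0.13363*I)
Y = 310*I*sqrt(14) (Y = 155/((-I*sqrt(14)/28)) = 155*(2*I*sqrt(14)) = 310*I*sqrt(14) ≈ 1159.9*I)
-124*252 + n(-19)/Y = -124*252 + (10*(-19))/((310*I*sqrt(14))) = -31248 - (-19)*I*sqrt(14)/434 = -31248 + 19*I*sqrt(14)/434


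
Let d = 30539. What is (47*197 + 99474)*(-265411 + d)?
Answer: -25538337176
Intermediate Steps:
(47*197 + 99474)*(-265411 + d) = (47*197 + 99474)*(-265411 + 30539) = (9259 + 99474)*(-234872) = 108733*(-234872) = -25538337176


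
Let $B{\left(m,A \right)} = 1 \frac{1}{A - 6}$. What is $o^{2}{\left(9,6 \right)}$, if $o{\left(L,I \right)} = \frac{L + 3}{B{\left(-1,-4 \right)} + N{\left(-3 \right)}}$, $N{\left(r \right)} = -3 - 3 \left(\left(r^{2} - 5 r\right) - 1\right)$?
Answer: $\frac{14400}{519841} \approx 0.027701$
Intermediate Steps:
$B{\left(m,A \right)} = \frac{1}{-6 + A}$ ($B{\left(m,A \right)} = 1 \frac{1}{A - 6} = 1 \frac{1}{-6 + A} = \frac{1}{-6 + A}$)
$N{\left(r \right)} = - 3 r^{2} + 15 r$ ($N{\left(r \right)} = -3 - 3 \left(-1 + r^{2} - 5 r\right) = -3 + \left(3 - 3 r^{2} + 15 r\right) = - 3 r^{2} + 15 r$)
$o{\left(L,I \right)} = - \frac{30}{721} - \frac{10 L}{721}$ ($o{\left(L,I \right)} = \frac{L + 3}{\frac{1}{-6 - 4} + 3 \left(-3\right) \left(5 - -3\right)} = \frac{3 + L}{\frac{1}{-10} + 3 \left(-3\right) \left(5 + 3\right)} = \frac{3 + L}{- \frac{1}{10} + 3 \left(-3\right) 8} = \frac{3 + L}{- \frac{1}{10} - 72} = \frac{3 + L}{- \frac{721}{10}} = \left(3 + L\right) \left(- \frac{10}{721}\right) = - \frac{30}{721} - \frac{10 L}{721}$)
$o^{2}{\left(9,6 \right)} = \left(- \frac{30}{721} - \frac{90}{721}\right)^{2} = \left(- \frac{120}{721}\right)^{2} = \frac{14400}{519841}$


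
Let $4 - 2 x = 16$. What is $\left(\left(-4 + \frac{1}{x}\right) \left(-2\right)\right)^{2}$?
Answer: $\frac{625}{9} \approx 69.444$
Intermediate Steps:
$x = -6$ ($x = 2 - 8 = -6$)
$\left(\left(-4 + \frac{1}{x}\right) \left(-2\right)\right)^{2} = \left(\left(-4 + \frac{1}{-6}\right) \left(-2\right)\right)^{2} = \left(\left(-4 - \frac{1}{6}\right) \left(-2\right)\right)^{2} = \left(\left(- \frac{25}{6}\right) \left(-2\right)\right)^{2} = \left(\frac{25}{3}\right)^{2} = \frac{625}{9}$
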